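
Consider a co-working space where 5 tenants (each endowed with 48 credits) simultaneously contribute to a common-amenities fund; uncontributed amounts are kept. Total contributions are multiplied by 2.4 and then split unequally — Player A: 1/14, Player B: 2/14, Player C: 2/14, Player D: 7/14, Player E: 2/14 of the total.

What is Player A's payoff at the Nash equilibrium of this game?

Player j's private return per contributed unit is 2.4 × (j's share). Contributing is weakly dominant for j when that share is at least 1/2.4 = 0.4167, and contributing 0 is dominant otherwise.
The only share above 0.4167 is Player D's 7/14, contributing 48; the remaining 4 contribute 0. Total contributed: 48.
Player A keeps 48 and receives 2.4 × 48 × 1/14 = 8.23 from the common-amenities fund, for a payoff of 56.23.

56.23 credits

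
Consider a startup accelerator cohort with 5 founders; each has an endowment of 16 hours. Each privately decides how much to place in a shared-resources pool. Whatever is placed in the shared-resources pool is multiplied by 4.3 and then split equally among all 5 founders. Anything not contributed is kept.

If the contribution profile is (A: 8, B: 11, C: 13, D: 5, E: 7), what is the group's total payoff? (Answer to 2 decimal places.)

Total contributed: 8 + 11 + 13 + 5 + 7 = 44; total kept: 5 × 16 − 44 = 36.
The shared-resources pool pays out 4.3 × 44 = 189.20 in aggregate.
Group total = 36 + 189.20 = 225.20.

225.20 hours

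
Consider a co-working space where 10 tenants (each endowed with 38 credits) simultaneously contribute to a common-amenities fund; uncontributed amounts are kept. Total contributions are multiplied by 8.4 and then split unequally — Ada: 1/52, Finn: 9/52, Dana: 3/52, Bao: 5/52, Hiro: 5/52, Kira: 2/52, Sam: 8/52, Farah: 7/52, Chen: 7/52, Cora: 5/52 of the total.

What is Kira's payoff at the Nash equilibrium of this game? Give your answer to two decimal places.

87.11 credits

Each unit j contributes comes back to j as 8.4 × (j's share), so j prefers to contribute only if that share exceeds 1/8.4 = 0.1190; otherwise keeping the unit dominates.
The shares above 0.1190 belong to Finn, Sam, Farah and Chen, contributing 38 each; the remaining 6 contribute 0. Total contributed: 152.
Kira keeps 38 and receives 8.4 × 152 × 2/52 = 49.11 from the common-amenities fund, for a payoff of 87.11.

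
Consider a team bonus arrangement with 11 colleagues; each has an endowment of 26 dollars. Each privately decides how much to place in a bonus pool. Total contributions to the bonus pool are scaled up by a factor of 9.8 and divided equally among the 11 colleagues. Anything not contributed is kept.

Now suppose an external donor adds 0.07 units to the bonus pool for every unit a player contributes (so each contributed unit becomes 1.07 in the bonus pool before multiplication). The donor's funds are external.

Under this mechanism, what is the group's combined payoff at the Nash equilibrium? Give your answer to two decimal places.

286.00 dollars

The effective private return is 9.8 × 1.07 / 11 = 0.9533, which is still under 1, so the mechanism doesn't change anyone's dominant strategy: zero contribution.
Everyone keeps their endowment and the group total is 11 × 26 = 286.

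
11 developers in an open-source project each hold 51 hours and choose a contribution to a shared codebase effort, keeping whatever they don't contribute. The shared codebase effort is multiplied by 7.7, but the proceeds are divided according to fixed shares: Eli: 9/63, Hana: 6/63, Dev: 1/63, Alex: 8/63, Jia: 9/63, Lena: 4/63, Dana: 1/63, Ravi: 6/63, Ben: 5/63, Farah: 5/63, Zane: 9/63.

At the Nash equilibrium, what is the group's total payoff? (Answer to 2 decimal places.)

1586.10 hours

Player j's private return per contributed unit is 7.7 × (j's share). Contributing is weakly dominant for j when that share is at least 1/7.7 = 0.1299, and contributing 0 is dominant otherwise.
Eli, Jia and Zane are above the threshold, contributing 51 each; the remaining 8 contribute 0. Total contributed: 153.
The shared codebase effort pays out 7.7 × 153 = 1178.10 in total (split across the unequal shares, but the aggregate is all that matters for the group sum).
The 8 free-riders keep 51 each, adding 408. Group total = 408 + 1178.10 = 1586.10.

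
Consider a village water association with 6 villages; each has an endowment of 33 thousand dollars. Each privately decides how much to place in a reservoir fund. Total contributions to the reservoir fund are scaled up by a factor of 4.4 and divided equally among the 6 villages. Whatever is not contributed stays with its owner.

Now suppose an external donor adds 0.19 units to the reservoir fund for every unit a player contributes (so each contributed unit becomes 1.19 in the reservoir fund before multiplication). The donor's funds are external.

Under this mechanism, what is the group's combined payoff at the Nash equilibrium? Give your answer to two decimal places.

198.00 thousand dollars

Even with the mechanism, each unit contributed returns only 4.4 × 1.19 / 6 = 0.8727 per unit of net cost, so contributing nothing is still dominant.
At the Nash equilibrium no one contributes; group total payoff = 6 × 33 = 198.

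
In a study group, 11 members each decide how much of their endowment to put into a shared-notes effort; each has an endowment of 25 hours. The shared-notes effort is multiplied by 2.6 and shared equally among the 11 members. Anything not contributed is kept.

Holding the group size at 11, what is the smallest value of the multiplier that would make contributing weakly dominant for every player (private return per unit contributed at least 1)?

A contributed unit returns (multiplier)/11 to its contributor.
This reaches 1 exactly when the multiplier is 11.

11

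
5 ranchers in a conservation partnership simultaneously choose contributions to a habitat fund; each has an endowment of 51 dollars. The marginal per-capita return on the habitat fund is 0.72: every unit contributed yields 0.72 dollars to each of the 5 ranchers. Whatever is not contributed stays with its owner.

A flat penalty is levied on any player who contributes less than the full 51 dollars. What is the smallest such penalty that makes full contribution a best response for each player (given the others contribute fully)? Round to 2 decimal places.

Given the others contribute fully, the best deviation is to contribute 0 (any partial contribution still incurs the fine and gives up units whose private return 0.72 is below 1).
Deviating from 51 to 0 saves 51 dollars but forfeits the deviator's share of the drop in the habitat fund: 0.72 × 51 = 36.72.
So the deviation gain is 51 − 36.72 = 14.28, and the fine must be at least 14.28 dollars to wipe it out.

14.28 dollars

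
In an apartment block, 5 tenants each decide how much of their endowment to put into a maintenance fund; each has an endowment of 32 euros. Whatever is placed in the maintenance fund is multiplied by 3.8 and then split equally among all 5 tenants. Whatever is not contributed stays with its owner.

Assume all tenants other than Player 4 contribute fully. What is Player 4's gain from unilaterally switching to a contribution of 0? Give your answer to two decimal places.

Switching from a contribution of 32 to 0 lets Player 4 keep an extra 32 euros, but lowers the maintenance fund by 32, which costs Player 4 their own share of that drop: 3.8/5 × 32 = 24.32.
Net gain = 32 − 24.32 = 7.68. The private return per contributed unit (0.7600) is below 1, so free-riding is indeed the best response regardless of what the others do.

7.68 euros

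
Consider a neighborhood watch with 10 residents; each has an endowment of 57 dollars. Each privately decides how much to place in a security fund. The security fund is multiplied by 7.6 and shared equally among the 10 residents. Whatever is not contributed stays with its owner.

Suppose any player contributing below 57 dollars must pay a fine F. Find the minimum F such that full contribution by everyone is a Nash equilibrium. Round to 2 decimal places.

Given the others contribute fully, the best deviation is to contribute 0 (any partial contribution still incurs the fine and gives up units whose private return 0.7600 is below 1).
Deviating from 57 to 0 saves 57 dollars but forfeits the deviator's share of the drop in the security fund: 7.6/10 × 57 = 43.32.
So the deviation gain is 57 − 43.32 = 13.68, and the fine must be at least 13.68 dollars to wipe it out.

13.68 dollars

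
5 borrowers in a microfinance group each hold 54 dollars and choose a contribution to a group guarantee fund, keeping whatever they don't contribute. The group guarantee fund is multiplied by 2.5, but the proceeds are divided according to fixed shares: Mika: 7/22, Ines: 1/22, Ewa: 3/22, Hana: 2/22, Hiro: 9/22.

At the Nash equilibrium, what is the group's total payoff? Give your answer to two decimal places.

For player j, contributing a unit is worthwhile iff 2.5 × (j's share) ≥ 1, i.e. iff j's share is at least 0.4000.
Hiro alone (share 9/22) is above the threshold, contributing 54; the remaining 4 contribute 0. Total contributed: 54.
The group guarantee fund pays out 2.5 × 54 = 135.00 in total (split across the unequal shares, but the aggregate is all that matters for the group sum).
The 4 free-riders keep 54 each, adding 216. Group total = 216 + 135.00 = 351.00.

351.00 dollars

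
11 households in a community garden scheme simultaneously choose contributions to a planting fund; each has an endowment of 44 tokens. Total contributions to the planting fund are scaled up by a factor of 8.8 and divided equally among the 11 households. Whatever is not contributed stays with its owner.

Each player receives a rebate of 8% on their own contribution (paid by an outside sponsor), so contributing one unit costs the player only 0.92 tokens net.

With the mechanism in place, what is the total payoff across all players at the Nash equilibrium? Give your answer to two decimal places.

The effective private return is (8.8/11) / 0.92 = 0.8696, which is still under 1, so the mechanism doesn't change anyone's dominant strategy: zero contribution.
Everyone keeps their endowment and the group total is 11 × 44 = 484.

484.00 tokens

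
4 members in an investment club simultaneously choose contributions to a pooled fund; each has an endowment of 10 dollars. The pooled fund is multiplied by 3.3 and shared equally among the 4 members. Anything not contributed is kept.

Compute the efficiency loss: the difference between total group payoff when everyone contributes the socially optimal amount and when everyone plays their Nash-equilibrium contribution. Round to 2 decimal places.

92.00 dollars

Each contributed unit returns 3.3/4 = 0.8250 to its contributor — below 1 — so contributing 0 is dominant for every player. At the Nash equilibrium everyone keeps their 10, and the group total is 4 × 10 = 40.
Each contributed unit returns 3.300 to the group as a whole (0.8250 to each of 4 players), which exceeds 1, so the social optimum is full contribution: group total = 3.300 × 40 = 132.00.
Efficiency loss = 132.00 − 40 = 92.00.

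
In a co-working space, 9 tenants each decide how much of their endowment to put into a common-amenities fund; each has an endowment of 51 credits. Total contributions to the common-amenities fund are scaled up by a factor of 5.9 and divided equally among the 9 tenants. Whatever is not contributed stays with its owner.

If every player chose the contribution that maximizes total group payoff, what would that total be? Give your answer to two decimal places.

2708.10 credits

Each contributed unit returns 5.900 to the group as a whole (0.6556 to each of 9 players), which exceeds 1, so the social optimum is full contribution: group total = 5.900 × 459 = 2708.10.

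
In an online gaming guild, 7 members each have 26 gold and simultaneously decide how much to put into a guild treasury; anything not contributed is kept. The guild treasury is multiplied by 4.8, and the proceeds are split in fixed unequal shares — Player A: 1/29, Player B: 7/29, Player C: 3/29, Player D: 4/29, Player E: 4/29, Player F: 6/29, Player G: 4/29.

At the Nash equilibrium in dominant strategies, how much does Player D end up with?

Each unit j contributes comes back to j as 4.8 × (j's share), so j prefers to contribute only if that share exceeds 1/4.8 = 0.2083; otherwise keeping the unit dominates.
The only share above 0.2083 is Player B's 7/29, contributing 26; the remaining 6 contribute 0. Total contributed: 26.
Player D keeps 26 and receives 4.8 × 26 × 4/29 = 17.21 from the guild treasury, for a payoff of 43.21.

43.21 gold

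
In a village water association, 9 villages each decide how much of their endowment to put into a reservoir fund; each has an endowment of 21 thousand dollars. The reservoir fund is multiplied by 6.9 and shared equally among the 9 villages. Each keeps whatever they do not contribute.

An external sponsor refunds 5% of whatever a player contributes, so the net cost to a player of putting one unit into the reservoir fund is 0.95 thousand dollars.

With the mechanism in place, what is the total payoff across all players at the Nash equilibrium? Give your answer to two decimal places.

The effective private return is (6.9/9) / 0.95 = 0.8070, which is still under 1, so the mechanism doesn't change anyone's dominant strategy: zero contribution.
Everyone keeps their endowment and the group total is 9 × 21 = 189.

189.00 thousand dollars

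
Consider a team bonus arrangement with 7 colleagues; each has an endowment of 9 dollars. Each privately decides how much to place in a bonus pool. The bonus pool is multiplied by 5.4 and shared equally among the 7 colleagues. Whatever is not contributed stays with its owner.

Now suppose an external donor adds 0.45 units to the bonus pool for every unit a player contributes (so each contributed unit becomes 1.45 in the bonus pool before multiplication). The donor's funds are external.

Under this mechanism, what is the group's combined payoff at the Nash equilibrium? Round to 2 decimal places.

493.29 dollars

With the mechanism, a contributed unit returns 5.4 × 1.45 / 7 = 1.1186 per unit of net cost to the contributor — now above 1 — so contributing fully is weakly dominant for every player.
So the Nash equilibrium is full contribution by all 7; the group earns 5.4 × 1.45 × 63 = 493.29.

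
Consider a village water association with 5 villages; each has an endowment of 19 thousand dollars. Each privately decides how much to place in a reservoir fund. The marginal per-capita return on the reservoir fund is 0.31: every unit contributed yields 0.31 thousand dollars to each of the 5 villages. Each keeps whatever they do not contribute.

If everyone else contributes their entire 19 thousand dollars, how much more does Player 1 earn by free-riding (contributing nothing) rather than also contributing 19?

Switching from a contribution of 19 to 0 lets Player 1 keep an extra 19 thousand dollars, but lowers the reservoir fund by 19, which costs Player 1 their own share of that drop: 0.31 × 19 = 5.89.
Net gain = 19 − 5.89 = 13.11. The private return per contributed unit (0.31) is below 1, so free-riding is indeed the best response regardless of what the others do.

13.11 thousand dollars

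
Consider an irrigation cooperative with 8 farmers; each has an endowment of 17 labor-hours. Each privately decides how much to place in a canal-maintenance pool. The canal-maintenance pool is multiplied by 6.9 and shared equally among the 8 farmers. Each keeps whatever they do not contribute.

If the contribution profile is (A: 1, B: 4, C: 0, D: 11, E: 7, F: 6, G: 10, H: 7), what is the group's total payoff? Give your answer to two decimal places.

407.40 labor-hours

Total contributed: 1 + 4 + 0 + 11 + 7 + 6 + 10 + 7 = 46; total kept: 8 × 17 − 46 = 90.
The canal-maintenance pool pays out 6.9 × 46 = 317.40 in aggregate.
Group total = 90 + 317.40 = 407.40.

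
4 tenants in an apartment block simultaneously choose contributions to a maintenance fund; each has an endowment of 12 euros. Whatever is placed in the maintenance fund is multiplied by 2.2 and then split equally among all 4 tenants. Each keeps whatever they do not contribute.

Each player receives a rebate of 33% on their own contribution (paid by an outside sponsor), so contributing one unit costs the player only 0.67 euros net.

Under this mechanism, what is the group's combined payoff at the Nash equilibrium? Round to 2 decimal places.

Even with the mechanism, each unit contributed returns only (2.2/4) / 0.67 = 0.8209 per unit of net cost, so contributing nothing is still dominant.
Everyone keeps their endowment and the group total is 4 × 12 = 48.

48.00 euros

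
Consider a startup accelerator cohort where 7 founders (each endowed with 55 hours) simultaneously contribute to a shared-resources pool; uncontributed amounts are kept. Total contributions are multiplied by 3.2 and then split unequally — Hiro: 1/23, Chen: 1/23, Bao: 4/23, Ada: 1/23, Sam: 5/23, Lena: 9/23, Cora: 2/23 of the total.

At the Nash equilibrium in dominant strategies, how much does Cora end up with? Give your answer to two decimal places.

70.30 hours

Player j's private return per contributed unit is 3.2 × (j's share). Contributing is weakly dominant for j when that share is at least 1/3.2 = 0.3125, and contributing 0 is dominant otherwise.
Only Lena (9/23) clears that bar, contributing 55; the remaining 6 contribute 0. Total contributed: 55.
Cora keeps 55 and receives 3.2 × 55 × 2/23 = 15.30 from the shared-resources pool, for a payoff of 70.30.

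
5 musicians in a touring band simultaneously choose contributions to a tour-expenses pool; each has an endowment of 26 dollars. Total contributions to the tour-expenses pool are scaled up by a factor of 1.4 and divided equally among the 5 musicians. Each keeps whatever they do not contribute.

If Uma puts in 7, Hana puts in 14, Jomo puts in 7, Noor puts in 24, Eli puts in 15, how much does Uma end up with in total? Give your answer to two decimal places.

Total contributed: 7 + 14 + 7 + 24 + 15 = 67.
Each receives 1.4 × 67 / 5 = 18.76 from the tour-expenses pool.
Uma keeps 26 − 7 = 19, so Uma's payoff is 19 + 18.76 = 37.76.

37.76 dollars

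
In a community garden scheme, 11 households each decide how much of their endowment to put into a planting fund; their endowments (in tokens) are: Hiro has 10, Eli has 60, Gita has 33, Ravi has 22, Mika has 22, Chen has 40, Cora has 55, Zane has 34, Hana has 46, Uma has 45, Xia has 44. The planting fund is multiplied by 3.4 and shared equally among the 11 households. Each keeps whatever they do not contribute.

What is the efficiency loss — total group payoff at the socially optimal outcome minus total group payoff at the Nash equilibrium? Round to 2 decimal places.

The private return per contributed unit is 3.4/11 = 0.3091 < 1 for every player regardless of endowment, so the Nash equilibrium is zero contribution and the group total is Σ E_j = 10 + 60 + 33 + 22 + 22 + 40 + 55 + 34 + 46 + 45 + 44 = 411.
Each contributed unit returns 3.400 to the group, so the social optimum is full contribution by everyone: group total = 3.400 × 411 = 1397.40.
Efficiency loss = (3.400 − 1) × 411 = 986.40.

986.40 tokens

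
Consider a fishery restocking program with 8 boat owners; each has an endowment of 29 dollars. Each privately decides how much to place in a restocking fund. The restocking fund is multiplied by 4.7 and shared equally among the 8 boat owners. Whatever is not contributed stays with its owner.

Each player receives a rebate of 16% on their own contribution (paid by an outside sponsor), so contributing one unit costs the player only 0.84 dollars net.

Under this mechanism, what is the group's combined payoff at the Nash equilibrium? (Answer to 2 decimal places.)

Even with the mechanism, each unit contributed returns only (4.7/8) / 0.84 = 0.6994 per unit of net cost, so contributing nothing is still dominant.
At the Nash equilibrium no one contributes; group total payoff = 8 × 29 = 232.

232.00 dollars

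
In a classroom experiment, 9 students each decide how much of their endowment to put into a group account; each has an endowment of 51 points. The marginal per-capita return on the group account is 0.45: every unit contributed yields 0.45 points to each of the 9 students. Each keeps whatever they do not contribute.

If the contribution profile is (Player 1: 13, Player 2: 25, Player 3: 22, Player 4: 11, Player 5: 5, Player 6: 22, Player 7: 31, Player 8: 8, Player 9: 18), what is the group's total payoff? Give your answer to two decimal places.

931.75 points

Total contributed: 13 + 25 + 22 + 11 + 5 + 22 + 31 + 8 + 18 = 155; total kept: 9 × 51 − 155 = 304.
The group account pays out 0.45 × 9 × 155 = 627.75 in aggregate.
Group total = 304 + 627.75 = 931.75.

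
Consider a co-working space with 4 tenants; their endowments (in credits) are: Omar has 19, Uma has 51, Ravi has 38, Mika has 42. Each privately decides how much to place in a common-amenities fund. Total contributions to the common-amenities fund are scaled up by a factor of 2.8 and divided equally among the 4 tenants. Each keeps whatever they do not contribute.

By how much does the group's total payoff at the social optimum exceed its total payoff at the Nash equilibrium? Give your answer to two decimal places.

270.00 credits

The private return per contributed unit is 2.8/4 = 0.7000 < 1 for every player regardless of endowment, so the Nash equilibrium is zero contribution and the group total is Σ E_j = 19 + 51 + 38 + 42 = 150.
Each contributed unit returns 2.800 to the group, so the social optimum is full contribution by everyone: group total = 2.800 × 150 = 420.00.
Efficiency loss = (2.800 − 1) × 150 = 270.00.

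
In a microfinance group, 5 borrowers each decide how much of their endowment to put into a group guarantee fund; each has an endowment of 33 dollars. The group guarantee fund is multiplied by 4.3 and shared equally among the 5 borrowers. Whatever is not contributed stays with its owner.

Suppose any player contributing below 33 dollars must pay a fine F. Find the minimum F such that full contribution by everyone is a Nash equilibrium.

4.62 dollars

Given the others contribute fully, the best deviation is to contribute 0 (any partial contribution still incurs the fine and gives up units whose private return 0.8600 is below 1).
Deviating from 33 to 0 saves 33 dollars but forfeits the deviator's share of the drop in the group guarantee fund: 4.3/5 × 33 = 28.38.
So the deviation gain is 33 − 28.38 = 4.62, and the fine must be at least 4.62 dollars to wipe it out.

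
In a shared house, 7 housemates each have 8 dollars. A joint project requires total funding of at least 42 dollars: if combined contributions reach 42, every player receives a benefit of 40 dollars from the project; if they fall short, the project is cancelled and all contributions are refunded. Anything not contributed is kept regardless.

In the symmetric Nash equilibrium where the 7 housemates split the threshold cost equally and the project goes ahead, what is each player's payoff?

42 dollars

Equal share of the threshold: 42/7 = 6.
At this profile no one gains by cutting their contribution: any cut drops the total below 42, the project is cancelled, contributions are refunded, and the deviator ends with 8, which is less than 8 − 6 + 40 = 42. Contributing more than 6 just wastes the excess. So contributing exactly 6 is a best response.
Each player's payoff: 8 − 6 + 40 = 42.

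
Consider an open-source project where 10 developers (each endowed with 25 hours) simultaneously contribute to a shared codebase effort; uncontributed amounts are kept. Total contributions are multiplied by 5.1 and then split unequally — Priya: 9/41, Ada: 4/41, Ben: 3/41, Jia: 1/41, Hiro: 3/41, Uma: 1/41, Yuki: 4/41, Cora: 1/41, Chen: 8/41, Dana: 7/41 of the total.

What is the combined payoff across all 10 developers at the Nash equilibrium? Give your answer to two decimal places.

Player j's private return per contributed unit is 5.1 × (j's share). Contributing is weakly dominant for j when that share is at least 1/5.1 = 0.1961, and contributing 0 is dominant otherwise.
Only Priya (9/41) clears that bar, contributing 25; the remaining 9 contribute 0. Total contributed: 25.
The shared codebase effort pays out 5.1 × 25 = 127.50 in total (split across the unequal shares, but the aggregate is all that matters for the group sum).
The 9 free-riders keep 25 each, adding 225. Group total = 225 + 127.50 = 352.50.

352.50 hours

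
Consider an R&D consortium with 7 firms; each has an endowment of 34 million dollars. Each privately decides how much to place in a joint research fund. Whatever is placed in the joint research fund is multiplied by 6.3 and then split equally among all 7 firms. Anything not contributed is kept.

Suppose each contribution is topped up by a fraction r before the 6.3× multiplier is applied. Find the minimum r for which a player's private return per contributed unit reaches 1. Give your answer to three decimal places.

0.111

With matching at rate r, one contributed unit becomes (1 + r) in the joint research fund and returns 6.3 × (1 + r) / 7 to the contributor.
Setting this equal to 1: 1 + r = 7/6.3 = 1.1111.
So the minimum matching rate is r = 1.1111 − 1 = 0.111.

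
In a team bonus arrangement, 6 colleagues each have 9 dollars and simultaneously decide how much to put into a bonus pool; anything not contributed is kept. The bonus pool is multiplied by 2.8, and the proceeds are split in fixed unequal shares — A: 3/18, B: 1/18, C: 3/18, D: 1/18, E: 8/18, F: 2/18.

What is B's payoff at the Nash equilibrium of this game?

10.40 dollars

Each unit j contributes comes back to j as 2.8 × (j's share), so j prefers to contribute only if that share exceeds 1/2.8 = 0.3571; otherwise keeping the unit dominates.
Only E (8/18) clears that bar, contributing 9; the remaining 5 contribute 0. Total contributed: 9.
B keeps 9 and receives 2.8 × 9 × 1/18 = 1.40 from the bonus pool, for a payoff of 10.40.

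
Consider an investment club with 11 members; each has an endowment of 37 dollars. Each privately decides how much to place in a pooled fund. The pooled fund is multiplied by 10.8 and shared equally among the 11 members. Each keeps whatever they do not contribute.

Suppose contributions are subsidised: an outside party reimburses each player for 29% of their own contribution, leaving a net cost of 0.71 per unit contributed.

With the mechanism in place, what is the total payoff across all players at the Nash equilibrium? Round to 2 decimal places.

4513.63 dollars

Under the mechanism each unit contributed yields (10.8/11) / 0.71 = 1.3828 back to its contributor per unit of net cost, which exceeds 1, making full contribution the dominant choice for everyone.
At the Nash equilibrium everyone contributes 37. Group total payoff = 11 × (37 × 0.29 + 10.8 × 37) = 4513.63.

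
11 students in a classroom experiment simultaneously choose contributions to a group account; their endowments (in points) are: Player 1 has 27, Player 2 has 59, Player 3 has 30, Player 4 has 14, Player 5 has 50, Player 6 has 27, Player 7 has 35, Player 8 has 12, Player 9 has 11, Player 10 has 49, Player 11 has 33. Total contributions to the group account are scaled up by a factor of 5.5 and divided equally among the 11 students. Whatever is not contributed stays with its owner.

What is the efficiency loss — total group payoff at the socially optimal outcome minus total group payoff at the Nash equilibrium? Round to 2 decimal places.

The private return per contributed unit is 5.5/11 = 0.5000 < 1 for every player regardless of endowment, so the Nash equilibrium is zero contribution and the group total is Σ E_j = 27 + 59 + 30 + 14 + 50 + 27 + 35 + 12 + 11 + 49 + 33 = 347.
Each contributed unit returns 5.500 to the group, so the social optimum is full contribution by everyone: group total = 5.500 × 347 = 1908.50.
Efficiency loss = (5.500 − 1) × 347 = 1561.50.

1561.50 points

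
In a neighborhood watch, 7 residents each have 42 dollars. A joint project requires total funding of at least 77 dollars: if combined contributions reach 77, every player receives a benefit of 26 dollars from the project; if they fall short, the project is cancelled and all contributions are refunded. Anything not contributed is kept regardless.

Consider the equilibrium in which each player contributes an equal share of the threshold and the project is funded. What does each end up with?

Equal share of the threshold: 77/7 = 11.
At this profile no one gains by cutting their contribution: any cut drops the total below 77, the project is cancelled, contributions are refunded, and the deviator ends with 42, which is less than 42 − 11 + 26 = 57. Contributing more than 11 just wastes the excess. So contributing exactly 11 is a best response.
Each player's payoff: 42 − 11 + 26 = 57.

57 dollars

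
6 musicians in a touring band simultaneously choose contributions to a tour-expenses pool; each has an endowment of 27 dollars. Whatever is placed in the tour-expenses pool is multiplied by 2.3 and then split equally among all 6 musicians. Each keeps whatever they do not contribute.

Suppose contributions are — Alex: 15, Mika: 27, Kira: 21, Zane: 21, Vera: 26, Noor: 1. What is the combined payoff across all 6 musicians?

Total contributed: 15 + 27 + 21 + 21 + 26 + 1 = 111; total kept: 6 × 27 − 111 = 51.
The tour-expenses pool pays out 2.3 × 111 = 255.30 in aggregate.
Group total = 51 + 255.30 = 306.30.

306.30 dollars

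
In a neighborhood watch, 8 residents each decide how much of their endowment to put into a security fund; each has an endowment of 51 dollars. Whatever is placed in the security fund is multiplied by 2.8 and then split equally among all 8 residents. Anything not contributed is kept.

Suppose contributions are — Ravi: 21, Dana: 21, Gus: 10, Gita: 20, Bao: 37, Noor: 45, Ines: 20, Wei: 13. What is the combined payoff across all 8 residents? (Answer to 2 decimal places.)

Total contributed: 21 + 21 + 10 + 20 + 37 + 45 + 20 + 13 = 187; total kept: 8 × 51 − 187 = 221.
The security fund pays out 2.8 × 187 = 523.60 in aggregate.
Group total = 221 + 523.60 = 744.60.

744.60 dollars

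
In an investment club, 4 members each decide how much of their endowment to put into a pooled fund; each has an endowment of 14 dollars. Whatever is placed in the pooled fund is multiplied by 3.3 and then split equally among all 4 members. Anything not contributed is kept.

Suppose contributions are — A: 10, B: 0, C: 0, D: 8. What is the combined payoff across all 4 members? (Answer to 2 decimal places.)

Total contributed: 10 + 0 + 0 + 8 = 18; total kept: 4 × 14 − 18 = 38.
The pooled fund pays out 3.3 × 18 = 59.40 in aggregate.
Group total = 38 + 59.40 = 97.40.

97.40 dollars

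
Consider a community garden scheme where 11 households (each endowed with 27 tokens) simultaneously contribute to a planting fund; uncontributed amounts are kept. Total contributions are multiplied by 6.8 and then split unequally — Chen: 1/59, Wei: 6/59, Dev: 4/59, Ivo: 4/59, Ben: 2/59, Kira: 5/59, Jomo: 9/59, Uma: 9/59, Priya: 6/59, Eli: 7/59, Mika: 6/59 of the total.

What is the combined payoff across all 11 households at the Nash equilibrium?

610.20 tokens

Player j's private return per contributed unit is 6.8 × (j's share). Contributing is weakly dominant for j when that share is at least 1/6.8 = 0.1471, and contributing 0 is dominant otherwise.
Jomo and Uma clear that bar, contributing 27 each; the remaining 9 contribute 0. Total contributed: 54.
The planting fund pays out 6.8 × 54 = 367.20 in total (split across the unequal shares, but the aggregate is all that matters for the group sum).
The 9 free-riders keep 27 each, adding 243. Group total = 243 + 367.20 = 610.20.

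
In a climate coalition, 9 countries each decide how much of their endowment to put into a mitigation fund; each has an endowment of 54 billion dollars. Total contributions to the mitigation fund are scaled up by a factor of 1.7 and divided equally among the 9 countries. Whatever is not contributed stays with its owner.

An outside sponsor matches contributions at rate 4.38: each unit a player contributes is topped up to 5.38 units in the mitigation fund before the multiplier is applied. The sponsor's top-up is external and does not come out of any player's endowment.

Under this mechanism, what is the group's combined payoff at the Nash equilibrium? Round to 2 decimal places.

With the mechanism, a contributed unit returns 1.7 × 5.38 / 9 = 1.0162 per unit of net cost to the contributor — now above 1 — so contributing fully is weakly dominant for every player.
At the Nash equilibrium everyone contributes 54. Group total payoff = 1.7 × 5.38 × 486 = 4444.96.

4444.96 billion dollars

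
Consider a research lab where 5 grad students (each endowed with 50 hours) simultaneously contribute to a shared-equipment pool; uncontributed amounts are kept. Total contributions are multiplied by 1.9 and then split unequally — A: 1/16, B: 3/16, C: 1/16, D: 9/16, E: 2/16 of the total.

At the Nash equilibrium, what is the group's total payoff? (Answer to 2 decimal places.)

For player j, contributing a unit is worthwhile iff 1.9 × (j's share) ≥ 1, i.e. iff j's share is at least 0.5263.
The only share above 0.5263 is D's 9/16, contributing 50; the remaining 4 contribute 0. Total contributed: 50.
The shared-equipment pool pays out 1.9 × 50 = 95.00 in total (split across the unequal shares, but the aggregate is all that matters for the group sum).
The 4 free-riders keep 50 each, adding 200. Group total = 200 + 95.00 = 295.00.

295.00 hours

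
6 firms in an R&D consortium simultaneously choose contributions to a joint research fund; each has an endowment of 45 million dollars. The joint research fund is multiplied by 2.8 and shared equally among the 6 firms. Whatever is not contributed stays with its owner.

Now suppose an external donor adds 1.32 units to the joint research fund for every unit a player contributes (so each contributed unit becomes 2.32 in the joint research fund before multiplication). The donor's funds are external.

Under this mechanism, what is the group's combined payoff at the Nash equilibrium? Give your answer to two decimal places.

Under the mechanism each unit contributed yields 2.8 × 2.32 / 6 = 1.0827 back to its contributor per unit of net cost, which exceeds 1, making full contribution the dominant choice for everyone.
So the Nash equilibrium is full contribution by all 6; the group earns 2.8 × 2.32 × 270 = 1753.92.

1753.92 million dollars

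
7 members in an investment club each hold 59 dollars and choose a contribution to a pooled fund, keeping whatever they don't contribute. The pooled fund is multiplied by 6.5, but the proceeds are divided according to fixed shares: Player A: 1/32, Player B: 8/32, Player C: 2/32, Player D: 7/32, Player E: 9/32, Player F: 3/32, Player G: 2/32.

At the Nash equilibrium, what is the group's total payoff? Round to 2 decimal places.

1386.50 dollars

Each unit j contributes comes back to j as 6.5 × (j's share), so j prefers to contribute only if that share exceeds 1/6.5 = 0.1538; otherwise keeping the unit dominates.
The shares above 0.1538 belong to Player B, Player D and Player E, contributing 59 each; the remaining 4 contribute 0. Total contributed: 177.
The pooled fund pays out 6.5 × 177 = 1150.50 in total (split across the unequal shares, but the aggregate is all that matters for the group sum).
The 4 free-riders keep 59 each, adding 236. Group total = 236 + 1150.50 = 1386.50.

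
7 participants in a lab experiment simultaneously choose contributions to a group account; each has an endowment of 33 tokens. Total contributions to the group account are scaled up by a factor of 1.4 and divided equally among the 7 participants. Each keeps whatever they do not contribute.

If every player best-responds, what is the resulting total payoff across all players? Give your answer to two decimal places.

231.00 tokens

Each contributed unit returns 1.4/7 = 0.2000 to its contributor — below 1 — so contributing 0 is dominant for every player. At the Nash equilibrium everyone keeps their 33, and the group total is 7 × 33 = 231.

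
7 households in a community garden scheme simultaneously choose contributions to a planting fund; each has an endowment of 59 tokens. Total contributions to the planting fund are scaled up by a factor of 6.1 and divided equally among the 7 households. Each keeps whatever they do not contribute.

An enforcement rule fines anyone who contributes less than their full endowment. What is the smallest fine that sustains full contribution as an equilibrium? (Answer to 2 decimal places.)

Given the others contribute fully, the best deviation is to contribute 0 (any partial contribution still incurs the fine and gives up units whose private return 0.8714 is below 1).
Deviating from 59 to 0 saves 59 tokens but forfeits the deviator's share of the drop in the planting fund: 6.1/7 × 59 = 51.41.
So the deviation gain is 59 − 51.41 = 7.59, and the fine must be at least 7.59 tokens to wipe it out.

7.59 tokens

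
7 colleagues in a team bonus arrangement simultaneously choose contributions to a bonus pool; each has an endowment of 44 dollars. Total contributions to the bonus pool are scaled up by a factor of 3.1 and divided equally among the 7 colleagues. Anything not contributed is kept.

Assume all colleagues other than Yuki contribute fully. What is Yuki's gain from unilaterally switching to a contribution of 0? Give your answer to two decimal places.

Switching from a contribution of 44 to 0 lets Yuki keep an extra 44 dollars, but lowers the bonus pool by 44, which costs Yuki their own share of that drop: 3.1/7 × 44 = 19.49.
Net gain = 44 − 19.49 = 24.51. The private return per contributed unit (0.4429) is below 1, so free-riding is indeed the best response regardless of what the others do.

24.51 dollars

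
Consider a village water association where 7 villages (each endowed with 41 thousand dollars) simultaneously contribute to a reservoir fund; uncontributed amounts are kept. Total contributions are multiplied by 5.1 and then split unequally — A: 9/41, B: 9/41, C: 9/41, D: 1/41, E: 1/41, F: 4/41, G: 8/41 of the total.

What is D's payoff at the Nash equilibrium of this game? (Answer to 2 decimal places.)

Player j's private return per contributed unit is 5.1 × (j's share). Contributing is weakly dominant for j when that share is at least 1/5.1 = 0.1961, and contributing 0 is dominant otherwise.
A, B and C clear that bar, contributing 41 each; the remaining 4 contribute 0. Total contributed: 123.
D keeps 41 and receives 5.1 × 123 × 1/41 = 15.30 from the reservoir fund, for a payoff of 56.30.

56.30 thousand dollars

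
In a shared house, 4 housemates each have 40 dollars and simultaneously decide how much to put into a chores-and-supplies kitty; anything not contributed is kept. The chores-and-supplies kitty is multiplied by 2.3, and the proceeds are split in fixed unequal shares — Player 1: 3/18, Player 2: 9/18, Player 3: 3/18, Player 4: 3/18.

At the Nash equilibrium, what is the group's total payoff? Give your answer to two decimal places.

A player with share s gets back 2.3·s per unit contributed, so full contribution is dominant for anyone with s > 1/2.3 = 0.4348 and zero contribution is dominant for anyone below.
Player 2 alone (share 9/18) is above the threshold, contributing 40; the remaining 3 contribute 0. Total contributed: 40.
The chores-and-supplies kitty pays out 2.3 × 40 = 92.00 in total (split across the unequal shares, but the aggregate is all that matters for the group sum).
The 3 free-riders keep 40 each, adding 120. Group total = 120 + 92.00 = 212.00.

212.00 dollars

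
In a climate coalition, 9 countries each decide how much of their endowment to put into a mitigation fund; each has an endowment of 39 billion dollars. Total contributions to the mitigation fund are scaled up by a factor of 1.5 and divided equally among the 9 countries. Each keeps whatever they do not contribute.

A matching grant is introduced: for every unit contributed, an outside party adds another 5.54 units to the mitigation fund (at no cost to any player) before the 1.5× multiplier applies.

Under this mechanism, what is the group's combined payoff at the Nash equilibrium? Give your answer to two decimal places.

Under the mechanism each unit contributed yields 1.5 × 6.54 / 9 = 1.0900 back to its contributor per unit of net cost, which exceeds 1, making full contribution the dominant choice for everyone.
At the Nash equilibrium everyone contributes 39. Group total payoff = 1.5 × 6.54 × 351 = 3443.31.

3443.31 billion dollars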